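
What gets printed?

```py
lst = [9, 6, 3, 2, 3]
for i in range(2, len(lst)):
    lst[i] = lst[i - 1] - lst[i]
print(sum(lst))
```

i=2: lst[2] = 6-3 = 3 → [9, 6, 3, 2, 3]
i=3: lst[3] = 3-2 = 1 → [9, 6, 3, 1, 3]
i=4: lst[4] = 1-3 = -2 → [9, 6, 3, 1, -2]
sum = 17

17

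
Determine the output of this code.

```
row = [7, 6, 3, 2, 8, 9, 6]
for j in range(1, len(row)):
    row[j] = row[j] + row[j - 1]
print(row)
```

j=1: row[1] = 6+7 = 13 → [7, 13, 3, 2, 8, 9, 6]
j=2: row[2] = 3+13 = 16 → [7, 13, 16, 2, 8, 9, 6]
j=3: row[3] = 2+16 = 18 → [7, 13, 16, 18, 8, 9, 6]
j=4: row[4] = 8+18 = 26 → [7, 13, 16, 18, 26, 9, 6]
j=5: row[5] = 9+26 = 35 → [7, 13, 16, 18, 26, 35, 6]
j=6: row[6] = 6+35 = 41 → [7, 13, 16, 18, 26, 35, 41]

[7, 13, 16, 18, 26, 35, 41]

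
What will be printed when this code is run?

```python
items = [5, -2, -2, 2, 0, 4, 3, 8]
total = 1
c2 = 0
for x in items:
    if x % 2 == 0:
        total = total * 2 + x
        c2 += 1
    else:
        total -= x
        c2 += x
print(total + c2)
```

-312

x=5: not even, total = 1-5 = -4; c2=5
x=-2: even, total = (-4)*2+(-2) = -10; c2=6
x=-2: even, total = (-10)*2+(-2) = -22; c2=7
x=2: even, total = (-22)*2+2 = -42; c2=8
x=0: even, total = (-42)*2+0 = -84; c2=9
x=4: even, total = (-84)*2+4 = -164; c2=10
x=3: not even, total = (-164)-3 = -167; c2=13
x=8: even, total = (-167)*2+8 = -326; c2=14
total+c2 = (-326)+14 = -312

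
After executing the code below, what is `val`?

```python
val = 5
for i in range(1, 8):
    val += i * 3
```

i=1: val = 5+1*3 = 8
i=2: val = 8+2*3 = 14
i=3: val = 14+3*3 = 23
i=4: val = 23+4*3 = 35
i=5: val = 35+5*3 = 50
i=6: val = 50+6*3 = 68
i=7: val = 68+7*3 = 89

89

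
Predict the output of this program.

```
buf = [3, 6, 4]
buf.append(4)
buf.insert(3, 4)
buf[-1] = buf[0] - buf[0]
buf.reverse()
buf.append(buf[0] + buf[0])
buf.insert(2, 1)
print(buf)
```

[0, 4, 1, 4, 6, 3, 0]

append 4 → [3, 6, 4, 4]
insert 4 at 3 → [3, 6, 4, 4, 4]
buf[-1] = buf[0]-buf[0] = 3-3 = 0 → [3, 6, 4, 4, 0]
reverse → [0, 4, 4, 6, 3]
append buf[0]+buf[0] = 0+0 = 0 → [0, 4, 4, 6, 3, 0]
insert 1 at 2 → [0, 4, 1, 4, 6, 3, 0]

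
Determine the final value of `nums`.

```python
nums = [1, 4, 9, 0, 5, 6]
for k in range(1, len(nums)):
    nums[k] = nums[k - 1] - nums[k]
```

k=1: nums[1] = 1-4 = -3 → [1, -3, 9, 0, 5, 6]
k=2: nums[2] = (-3)-9 = -12 → [1, -3, -12, 0, 5, 6]
k=3: nums[3] = (-12)-0 = -12 → [1, -3, -12, -12, 5, 6]
k=4: nums[4] = (-12)-5 = -17 → [1, -3, -12, -12, -17, 6]
k=5: nums[5] = (-17)-6 = -23 → [1, -3, -12, -12, -17, -23]

[1, -3, -12, -12, -17, -23]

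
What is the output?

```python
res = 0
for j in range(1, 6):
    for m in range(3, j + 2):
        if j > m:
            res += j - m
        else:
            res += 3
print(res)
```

j=2,m=3: not 2>3, res = 0+3 = 3
j=3,m=3: not 3>3, res = 3+3 = 6
j=3,m=4: not 3>4, res = 6+3 = 9
j=4,m=3: 4>3, res = 9+1 = 10
j=4,m=4: not 4>4, res = 10+3 = 13
j=4,m=5: not 4>5, res = 13+3 = 16
j=5,m=3: 5>3, res = 16+2 = 18
j=5,m=4: 5>4, res = 18+1 = 19
j=5,m=5: not 5>5, res = 19+3 = 22
j=5,m=6: not 5>6, res = 22+3 = 25

25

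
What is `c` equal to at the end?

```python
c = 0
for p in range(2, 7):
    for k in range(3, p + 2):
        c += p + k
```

135

p=2,k=3: c = 0+5 = 5
p=3,k=3: c = 5+6 = 11
p=3,k=4: c = 11+7 = 18
p=4,k=3: c = 18+7 = 25
p=4,k=4: c = 25+8 = 33
p=4,k=5: c = 33+9 = 42
p=5,k=3: c = 42+8 = 50
p=5,k=4: c = 50+9 = 59
p=5,k=5: c = 59+10 = 69
p=5,k=6: c = 69+11 = 80
p=6,k=3: c = 80+9 = 89
p=6,k=4: c = 89+10 = 99
p=6,k=5: c = 99+11 = 110
p=6,k=6: c = 110+12 = 122
p=6,k=7: c = 122+13 = 135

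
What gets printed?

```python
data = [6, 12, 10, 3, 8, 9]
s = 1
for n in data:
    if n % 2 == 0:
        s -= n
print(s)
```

-35

n=6: even, s = 1-6 = -5
n=12: even, s = (-5)-12 = -17
n=10: even, s = (-17)-10 = -27
n=3: not even
n=8: even, s = (-27)-8 = -35
n=9: not even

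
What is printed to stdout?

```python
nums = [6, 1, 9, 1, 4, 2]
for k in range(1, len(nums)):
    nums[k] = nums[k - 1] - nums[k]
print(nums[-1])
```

-11

k=1: nums[1] = 6-1 = 5 → [6, 5, 9, 1, 4, 2]
k=2: nums[2] = 5-9 = -4 → [6, 5, -4, 1, 4, 2]
k=3: nums[3] = (-4)-1 = -5 → [6, 5, -4, -5, 4, 2]
k=4: nums[4] = (-5)-4 = -9 → [6, 5, -4, -5, -9, 2]
k=5: nums[5] = (-9)-2 = -11 → [6, 5, -4, -5, -9, -11]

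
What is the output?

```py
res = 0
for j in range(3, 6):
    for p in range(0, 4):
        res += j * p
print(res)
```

72

j=3,p=0: res = 0+0 = 0
j=3,p=1: res = 0+3 = 3
j=3,p=2: res = 3+6 = 9
j=3,p=3: res = 9+9 = 18
j=4,p=0: res = 18+0 = 18
j=4,p=1: res = 18+4 = 22
j=4,p=2: res = 22+8 = 30
j=4,p=3: res = 30+12 = 42
j=5,p=0: res = 42+0 = 42
j=5,p=1: res = 42+5 = 47
j=5,p=2: res = 47+10 = 57
j=5,p=3: res = 57+15 = 72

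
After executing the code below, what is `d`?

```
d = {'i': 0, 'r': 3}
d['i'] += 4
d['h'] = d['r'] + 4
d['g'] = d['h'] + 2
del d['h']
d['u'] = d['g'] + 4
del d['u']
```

{'i': 4, 'r': 3, 'g': 9}

d['i'] = 0+4 = 4 → {'i': 4, 'r': 3}
d['h'] = d['r']+4 = 7 → {'i': 4, 'r': 3, 'h': 7}
d['g'] = d['h']+2 = 9 → {'i': 4, 'r': 3, 'h': 7, 'g': 9}
del 'h' → {'i': 4, 'r': 3, 'g': 9}
d['u'] = d['g']+4 = 13 → {'i': 4, 'r': 3, 'g': 9, 'u': 13}
del 'u' → {'i': 4, 'r': 3, 'g': 9}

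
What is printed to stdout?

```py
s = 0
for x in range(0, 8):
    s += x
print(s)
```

x=0: s = 0+0 = 0
x=1: s = 0+1 = 1
x=2: s = 1+2 = 3
x=3: s = 3+3 = 6
x=4: s = 6+4 = 10
x=5: s = 10+5 = 15
x=6: s = 15+6 = 21
x=7: s = 21+7 = 28

28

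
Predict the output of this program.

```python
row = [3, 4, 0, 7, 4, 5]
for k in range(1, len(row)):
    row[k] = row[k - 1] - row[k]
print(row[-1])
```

-17

k=1: row[1] = 3-4 = -1 → [3, -1, 0, 7, 4, 5]
k=2: row[2] = (-1)-0 = -1 → [3, -1, -1, 7, 4, 5]
k=3: row[3] = (-1)-7 = -8 → [3, -1, -1, -8, 4, 5]
k=4: row[4] = (-8)-4 = -12 → [3, -1, -1, -8, -12, 5]
k=5: row[5] = (-12)-5 = -17 → [3, -1, -1, -8, -12, -17]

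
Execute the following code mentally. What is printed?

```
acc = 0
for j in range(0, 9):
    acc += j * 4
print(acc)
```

144

j=0: acc = 0+0*4 = 0
j=1: acc = 0+1*4 = 4
j=2: acc = 4+2*4 = 12
j=3: acc = 12+3*4 = 24
j=4: acc = 24+4*4 = 40
j=5: acc = 40+5*4 = 60
j=6: acc = 60+6*4 = 84
j=7: acc = 84+7*4 = 112
j=8: acc = 112+8*4 = 144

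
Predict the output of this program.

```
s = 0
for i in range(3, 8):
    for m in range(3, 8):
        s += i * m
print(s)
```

i=3,m=3: s = 0+9 = 9
i=3,m=4: s = 9+12 = 21
i=3,m=5: s = 21+15 = 36
i=3,m=6: s = 36+18 = 54
i=3,m=7: s = 54+21 = 75
i=4,m=3: s = 75+12 = 87
i=4,m=4: s = 87+16 = 103
i=4,m=5: s = 103+20 = 123
i=4,m=6: s = 123+24 = 147
i=4,m=7: s = 147+28 = 175
i=5,m=3: s = 175+15 = 190
i=5,m=4: s = 190+20 = 210
i=5,m=5: s = 210+25 = 235
i=5,m=6: s = 235+30 = 265
i=5,m=7: s = 265+35 = 300
i=6,m=3: s = 300+18 = 318
i=6,m=4: s = 318+24 = 342
i=6,m=5: s = 342+30 = 372
i=6,m=6: s = 372+36 = 408
i=6,m=7: s = 408+42 = 450
i=7,m=3: s = 450+21 = 471
i=7,m=4: s = 471+28 = 499
i=7,m=5: s = 499+35 = 534
i=7,m=6: s = 534+42 = 576
i=7,m=7: s = 576+49 = 625

625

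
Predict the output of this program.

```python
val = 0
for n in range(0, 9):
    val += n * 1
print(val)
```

36

n=0: val = 0+0*1 = 0
n=1: val = 0+1*1 = 1
n=2: val = 1+2*1 = 3
n=3: val = 3+3*1 = 6
n=4: val = 6+4*1 = 10
n=5: val = 10+5*1 = 15
n=6: val = 15+6*1 = 21
n=7: val = 21+7*1 = 28
n=8: val = 28+8*1 = 36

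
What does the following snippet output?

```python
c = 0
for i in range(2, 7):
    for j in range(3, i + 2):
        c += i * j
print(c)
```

315

i=2,j=3: c = 0+6 = 6
i=3,j=3: c = 6+9 = 15
i=3,j=4: c = 15+12 = 27
i=4,j=3: c = 27+12 = 39
i=4,j=4: c = 39+16 = 55
i=4,j=5: c = 55+20 = 75
i=5,j=3: c = 75+15 = 90
i=5,j=4: c = 90+20 = 110
i=5,j=5: c = 110+25 = 135
i=5,j=6: c = 135+30 = 165
i=6,j=3: c = 165+18 = 183
i=6,j=4: c = 183+24 = 207
i=6,j=5: c = 207+30 = 237
i=6,j=6: c = 237+36 = 273
i=6,j=7: c = 273+42 = 315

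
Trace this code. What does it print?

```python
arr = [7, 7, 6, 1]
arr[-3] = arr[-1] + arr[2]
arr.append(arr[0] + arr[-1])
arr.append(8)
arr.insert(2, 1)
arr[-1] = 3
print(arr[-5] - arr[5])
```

-7

arr[-3] = arr[-1]+arr[2] = 1+6 = 7 → [7, 7, 6, 1]
append arr[0]+arr[-1] = 7+1 = 8 → [7, 7, 6, 1, 8]
append 8 → [7, 7, 6, 1, 8, 8]
insert 1 at 2 → [7, 7, 1, 6, 1, 8, 8]
arr[-1] = 3 → [7, 7, 1, 6, 1, 8, 3]
arr[-5]-arr[5] = 1-8 = -7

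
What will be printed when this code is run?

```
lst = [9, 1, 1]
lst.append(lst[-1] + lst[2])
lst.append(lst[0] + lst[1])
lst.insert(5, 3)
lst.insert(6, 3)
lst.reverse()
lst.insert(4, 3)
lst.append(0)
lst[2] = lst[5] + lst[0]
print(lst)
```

[3, 3, 4, 2, 3, 1, 1, 9, 0]

append lst[-1]+lst[2] = 1+1 = 2 → [9, 1, 1, 2]
append lst[0]+lst[1] = 9+1 = 10 → [9, 1, 1, 2, 10]
insert 3 at 5 → [9, 1, 1, 2, 10, 3]
insert 3 at 6 → [9, 1, 1, 2, 10, 3, 3]
reverse → [3, 3, 10, 2, 1, 1, 9]
insert 3 at 4 → [3, 3, 10, 2, 3, 1, 1, 9]
append 0 → [3, 3, 10, 2, 3, 1, 1, 9, 0]
lst[2] = lst[5]+lst[0] = 1+3 = 4 → [3, 3, 4, 2, 3, 1, 1, 9, 0]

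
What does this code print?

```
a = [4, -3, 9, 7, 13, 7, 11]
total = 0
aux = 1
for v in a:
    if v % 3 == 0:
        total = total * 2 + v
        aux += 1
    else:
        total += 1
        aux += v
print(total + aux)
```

56

v=4: not %3==0, total = 0+1 = 1; aux=5
v=-3: %3==0, total = 1*2+(-3) = -1; aux=6
v=9: %3==0, total = (-1)*2+9 = 7; aux=7
v=7: not %3==0, total = 7+1 = 8; aux=14
v=13: not %3==0, total = 8+1 = 9; aux=27
v=7: not %3==0, total = 9+1 = 10; aux=34
v=11: not %3==0, total = 10+1 = 11; aux=45
total+aux = 11+45 = 56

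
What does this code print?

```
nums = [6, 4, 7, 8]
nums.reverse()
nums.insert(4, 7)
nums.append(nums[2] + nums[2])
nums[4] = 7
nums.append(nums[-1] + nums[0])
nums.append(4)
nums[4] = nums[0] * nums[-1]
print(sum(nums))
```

85

reverse → [8, 7, 4, 6]
insert 7 at 4 → [8, 7, 4, 6, 7]
append nums[2]+nums[2] = 4+4 = 8 → [8, 7, 4, 6, 7, 8]
nums[4] = 7 → [8, 7, 4, 6, 7, 8]
append nums[-1]+nums[0] = 8+8 = 16 → [8, 7, 4, 6, 7, 8, 16]
append 4 → [8, 7, 4, 6, 7, 8, 16, 4]
nums[4] = nums[0]*nums[-1] = 8*4 = 32 → [8, 7, 4, 6, 32, 8, 16, 4]
sum = 85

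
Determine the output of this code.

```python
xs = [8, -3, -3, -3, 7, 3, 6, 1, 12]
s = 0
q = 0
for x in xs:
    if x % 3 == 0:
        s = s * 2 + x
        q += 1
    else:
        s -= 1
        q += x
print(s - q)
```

x=8: not %3==0, s = 0-1 = -1; q=8
x=-3: %3==0, s = (-1)*2+(-3) = -5; q=9
x=-3: %3==0, s = (-5)*2+(-3) = -13; q=10
x=-3: %3==0, s = (-13)*2+(-3) = -29; q=11
x=7: not %3==0, s = (-29)-1 = -30; q=18
x=3: %3==0, s = (-30)*2+3 = -57; q=19
x=6: %3==0, s = (-57)*2+6 = -108; q=20
x=1: not %3==0, s = (-108)-1 = -109; q=21
x=12: %3==0, s = (-109)*2+12 = -206; q=22
s-q = (-206)-22 = -228

-228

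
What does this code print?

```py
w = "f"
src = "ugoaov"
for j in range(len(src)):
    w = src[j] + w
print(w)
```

j=0: prepend 'u' → 'uf'
j=1: prepend 'g' → 'guf'
j=2: prepend 'o' → 'oguf'
j=3: prepend 'a' → 'aoguf'
j=4: prepend 'o' → 'oaoguf'
j=5: prepend 'v' → 'voaoguf'

voaoguf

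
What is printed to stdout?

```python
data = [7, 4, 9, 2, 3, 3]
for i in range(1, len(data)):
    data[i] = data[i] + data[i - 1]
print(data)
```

[7, 11, 20, 22, 25, 28]

i=1: data[1] = 4+7 = 11 → [7, 11, 9, 2, 3, 3]
i=2: data[2] = 9+11 = 20 → [7, 11, 20, 2, 3, 3]
i=3: data[3] = 2+20 = 22 → [7, 11, 20, 22, 3, 3]
i=4: data[4] = 3+22 = 25 → [7, 11, 20, 22, 25, 3]
i=5: data[5] = 3+25 = 28 → [7, 11, 20, 22, 25, 28]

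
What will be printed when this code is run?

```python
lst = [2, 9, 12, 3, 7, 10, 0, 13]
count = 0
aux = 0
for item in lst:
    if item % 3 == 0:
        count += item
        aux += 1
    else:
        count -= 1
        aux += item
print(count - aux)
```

item=2: not %3==0, count = 0-1 = -1; aux=2
item=9: %3==0, count = (-1)+9 = 8; aux=3
item=12: %3==0, count = 8+12 = 20; aux=4
item=3: %3==0, count = 20+3 = 23; aux=5
item=7: not %3==0, count = 23-1 = 22; aux=12
item=10: not %3==0, count = 22-1 = 21; aux=22
item=0: %3==0, count = 21+0 = 21; aux=23
item=13: not %3==0, count = 21-1 = 20; aux=36
count-aux = 20-36 = -16

-16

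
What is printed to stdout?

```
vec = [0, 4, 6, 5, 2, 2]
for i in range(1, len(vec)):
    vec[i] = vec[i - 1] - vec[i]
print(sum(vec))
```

i=1: vec[1] = 0-4 = -4 → [0, -4, 6, 5, 2, 2]
i=2: vec[2] = (-4)-6 = -10 → [0, -4, -10, 5, 2, 2]
i=3: vec[3] = (-10)-5 = -15 → [0, -4, -10, -15, 2, 2]
i=4: vec[4] = (-15)-2 = -17 → [0, -4, -10, -15, -17, 2]
i=5: vec[5] = (-17)-2 = -19 → [0, -4, -10, -15, -17, -19]
sum = -65

-65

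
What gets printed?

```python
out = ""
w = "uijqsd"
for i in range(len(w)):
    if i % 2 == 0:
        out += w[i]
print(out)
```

ujs

i=0: add 'u' → 'u'
i=1: skip
i=2: add 'j' → 'uj'
i=3: skip
i=4: add 's' → 'ujs'
i=5: skip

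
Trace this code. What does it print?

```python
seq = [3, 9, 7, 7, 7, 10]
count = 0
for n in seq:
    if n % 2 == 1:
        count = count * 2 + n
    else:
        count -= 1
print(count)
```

168

n=3: odd, count = 0*2+3 = 3
n=9: odd, count = 3*2+9 = 15
n=7: odd, count = 15*2+7 = 37
n=7: odd, count = 37*2+7 = 81
n=7: odd, count = 81*2+7 = 169
n=10: not odd, count = 169-1 = 168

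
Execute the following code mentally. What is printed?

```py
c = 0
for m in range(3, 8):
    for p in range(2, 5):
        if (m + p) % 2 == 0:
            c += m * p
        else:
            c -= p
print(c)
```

81

m=3,p=2: odd sum, c = 0-2 = -2
m=3,p=3: even sum, c = (-2)+9 = 7
m=3,p=4: odd sum, c = 7-4 = 3
m=4,p=2: even sum, c = 3+8 = 11
m=4,p=3: odd sum, c = 11-3 = 8
m=4,p=4: even sum, c = 8+16 = 24
m=5,p=2: odd sum, c = 24-2 = 22
m=5,p=3: even sum, c = 22+15 = 37
m=5,p=4: odd sum, c = 37-4 = 33
m=6,p=2: even sum, c = 33+12 = 45
m=6,p=3: odd sum, c = 45-3 = 42
m=6,p=4: even sum, c = 42+24 = 66
m=7,p=2: odd sum, c = 66-2 = 64
m=7,p=3: even sum, c = 64+21 = 85
m=7,p=4: odd sum, c = 85-4 = 81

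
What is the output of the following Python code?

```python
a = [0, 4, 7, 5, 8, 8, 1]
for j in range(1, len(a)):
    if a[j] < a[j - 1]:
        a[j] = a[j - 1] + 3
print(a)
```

j=1: 4>=0, unchanged → [0, 4, 7, 5, 8, 8, 1]
j=2: 7>=4, unchanged → [0, 4, 7, 5, 8, 8, 1]
j=3: 5<7, a[3] = 7+3 = 10 → [0, 4, 7, 10, 8, 8, 1]
j=4: 8<10, a[4] = 10+3 = 13 → [0, 4, 7, 10, 13, 8, 1]
j=5: 8<13, a[5] = 13+3 = 16 → [0, 4, 7, 10, 13, 16, 1]
j=6: 1<16, a[6] = 16+3 = 19 → [0, 4, 7, 10, 13, 16, 19]

[0, 4, 7, 10, 13, 16, 19]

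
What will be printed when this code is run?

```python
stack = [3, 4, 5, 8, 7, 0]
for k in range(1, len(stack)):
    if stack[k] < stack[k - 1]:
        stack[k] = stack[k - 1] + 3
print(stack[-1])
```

14

k=1: 4>=3, unchanged → [3, 4, 5, 8, 7, 0]
k=2: 5>=4, unchanged → [3, 4, 5, 8, 7, 0]
k=3: 8>=5, unchanged → [3, 4, 5, 8, 7, 0]
k=4: 7<8, stack[4] = 8+3 = 11 → [3, 4, 5, 8, 11, 0]
k=5: 0<11, stack[5] = 11+3 = 14 → [3, 4, 5, 8, 11, 14]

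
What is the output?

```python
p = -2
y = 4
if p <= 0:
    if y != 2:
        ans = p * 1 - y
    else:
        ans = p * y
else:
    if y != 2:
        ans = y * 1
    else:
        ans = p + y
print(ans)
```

-6

p=-2, y=4
p <= 0 is True; y != 2 is True
→ ans = p * 1 - y = -6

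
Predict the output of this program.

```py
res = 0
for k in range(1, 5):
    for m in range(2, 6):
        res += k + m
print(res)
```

96

k=1,m=2: res = 0+3 = 3
k=1,m=3: res = 3+4 = 7
k=1,m=4: res = 7+5 = 12
k=1,m=5: res = 12+6 = 18
k=2,m=2: res = 18+4 = 22
k=2,m=3: res = 22+5 = 27
k=2,m=4: res = 27+6 = 33
k=2,m=5: res = 33+7 = 40
k=3,m=2: res = 40+5 = 45
k=3,m=3: res = 45+6 = 51
k=3,m=4: res = 51+7 = 58
k=3,m=5: res = 58+8 = 66
k=4,m=2: res = 66+6 = 72
k=4,m=3: res = 72+7 = 79
k=4,m=4: res = 79+8 = 87
k=4,m=5: res = 87+9 = 96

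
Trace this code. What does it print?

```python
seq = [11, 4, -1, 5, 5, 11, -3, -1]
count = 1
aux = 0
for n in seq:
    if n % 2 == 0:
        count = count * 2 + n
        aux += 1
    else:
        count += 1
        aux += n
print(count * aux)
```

n=11: not even, count = 1+1 = 2; aux=11
n=4: even, count = 2*2+4 = 8; aux=12
n=-1: not even, count = 8+1 = 9; aux=11
n=5: not even, count = 9+1 = 10; aux=16
n=5: not even, count = 10+1 = 11; aux=21
n=11: not even, count = 11+1 = 12; aux=32
n=-3: not even, count = 12+1 = 13; aux=29
n=-1: not even, count = 13+1 = 14; aux=28
count*aux = 14*28 = 392

392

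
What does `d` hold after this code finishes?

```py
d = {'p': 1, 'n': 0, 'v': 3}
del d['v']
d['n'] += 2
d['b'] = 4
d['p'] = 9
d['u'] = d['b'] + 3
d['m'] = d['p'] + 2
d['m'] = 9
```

del 'v' → {'p': 1, 'n': 0}
d['n'] = 0+2 = 2 → {'p': 1, 'n': 2}
d['b'] = 4 → {'p': 1, 'n': 2, 'b': 4}
d['p'] = 9 → {'p': 9, 'n': 2, 'b': 4}
d['u'] = d['b']+3 = 7 → {'p': 9, 'n': 2, 'b': 4, 'u': 7}
d['m'] = d['p']+2 = 11 → {'p': 9, 'n': 2, 'b': 4, 'u': 7, 'm': 11}
d['m'] = 9 → {'p': 9, 'n': 2, 'b': 4, 'u': 7, 'm': 9}

{'p': 9, 'n': 2, 'b': 4, 'u': 7, 'm': 9}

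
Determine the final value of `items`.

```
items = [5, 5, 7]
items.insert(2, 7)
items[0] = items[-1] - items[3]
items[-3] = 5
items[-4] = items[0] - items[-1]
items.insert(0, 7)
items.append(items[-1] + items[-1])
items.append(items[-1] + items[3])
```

insert 7 at 2 → [5, 5, 7, 7]
items[0] = items[-1]-items[3] = 7-7 = 0 → [0, 5, 7, 7]
items[-3] = 5 → [0, 5, 7, 7]
items[-4] = items[0]-items[-1] = 0-7 = -7 → [-7, 5, 7, 7]
insert 7 at 0 → [7, -7, 5, 7, 7]
append items[-1]+items[-1] = 7+7 = 14 → [7, -7, 5, 7, 7, 14]
append items[-1]+items[3] = 14+7 = 21 → [7, -7, 5, 7, 7, 14, 21]

[7, -7, 5, 7, 7, 14, 21]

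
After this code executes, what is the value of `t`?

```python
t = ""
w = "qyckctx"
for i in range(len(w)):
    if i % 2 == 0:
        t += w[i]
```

'qccx'

i=0: add 'q' → 'q'
i=1: skip
i=2: add 'c' → 'qc'
i=3: skip
i=4: add 'c' → 'qcc'
i=5: skip
i=6: add 'x' → 'qccx'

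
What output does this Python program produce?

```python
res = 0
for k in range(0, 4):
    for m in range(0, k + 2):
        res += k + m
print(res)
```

k=0,m=0: res = 0+0 = 0
k=0,m=1: res = 0+1 = 1
k=1,m=0: res = 1+1 = 2
k=1,m=1: res = 2+2 = 4
k=1,m=2: res = 4+3 = 7
k=2,m=0: res = 7+2 = 9
k=2,m=1: res = 9+3 = 12
k=2,m=2: res = 12+4 = 16
k=2,m=3: res = 16+5 = 21
k=3,m=0: res = 21+3 = 24
k=3,m=1: res = 24+4 = 28
k=3,m=2: res = 28+5 = 33
k=3,m=3: res = 33+6 = 39
k=3,m=4: res = 39+7 = 46

46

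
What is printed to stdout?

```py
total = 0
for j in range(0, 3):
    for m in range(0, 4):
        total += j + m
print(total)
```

30

j=0,m=0: total = 0+0 = 0
j=0,m=1: total = 0+1 = 1
j=0,m=2: total = 1+2 = 3
j=0,m=3: total = 3+3 = 6
j=1,m=0: total = 6+1 = 7
j=1,m=1: total = 7+2 = 9
j=1,m=2: total = 9+3 = 12
j=1,m=3: total = 12+4 = 16
j=2,m=0: total = 16+2 = 18
j=2,m=1: total = 18+3 = 21
j=2,m=2: total = 21+4 = 25
j=2,m=3: total = 25+5 = 30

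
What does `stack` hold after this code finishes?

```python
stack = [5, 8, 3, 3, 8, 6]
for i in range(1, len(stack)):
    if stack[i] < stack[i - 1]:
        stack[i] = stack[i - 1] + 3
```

[5, 8, 11, 14, 17, 20]

i=1: 8>=5, unchanged → [5, 8, 3, 3, 8, 6]
i=2: 3<8, stack[2] = 8+3 = 11 → [5, 8, 11, 3, 8, 6]
i=3: 3<11, stack[3] = 11+3 = 14 → [5, 8, 11, 14, 8, 6]
i=4: 8<14, stack[4] = 14+3 = 17 → [5, 8, 11, 14, 17, 6]
i=5: 6<17, stack[5] = 17+3 = 20 → [5, 8, 11, 14, 17, 20]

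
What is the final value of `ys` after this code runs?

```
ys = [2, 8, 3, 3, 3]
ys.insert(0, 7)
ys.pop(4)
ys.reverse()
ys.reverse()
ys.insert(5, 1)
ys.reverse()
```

insert 7 at 0 → [7, 2, 8, 3, 3, 3]
pop(4) removes 3 → [7, 2, 8, 3, 3]
reverse → [3, 3, 8, 2, 7]
reverse → [7, 2, 8, 3, 3]
insert 1 at 5 → [7, 2, 8, 3, 3, 1]
reverse → [1, 3, 3, 8, 2, 7]

[1, 3, 3, 8, 2, 7]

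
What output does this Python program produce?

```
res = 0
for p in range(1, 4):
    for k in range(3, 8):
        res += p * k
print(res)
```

150

p=1,k=3: res = 0+3 = 3
p=1,k=4: res = 3+4 = 7
p=1,k=5: res = 7+5 = 12
p=1,k=6: res = 12+6 = 18
p=1,k=7: res = 18+7 = 25
p=2,k=3: res = 25+6 = 31
p=2,k=4: res = 31+8 = 39
p=2,k=5: res = 39+10 = 49
p=2,k=6: res = 49+12 = 61
p=2,k=7: res = 61+14 = 75
p=3,k=3: res = 75+9 = 84
p=3,k=4: res = 84+12 = 96
p=3,k=5: res = 96+15 = 111
p=3,k=6: res = 111+18 = 129
p=3,k=7: res = 129+21 = 150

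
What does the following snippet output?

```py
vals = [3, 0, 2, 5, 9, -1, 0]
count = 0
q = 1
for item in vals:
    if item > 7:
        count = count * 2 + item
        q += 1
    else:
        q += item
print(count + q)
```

item=3: not >7; q=4
item=0: not >7; q=4
item=2: not >7; q=6
item=5: not >7; q=11
item=9: >7, count = 0*2+9 = 9; q=12
item=-1: not >7; q=11
item=0: not >7; q=11
count+q = 9+11 = 20

20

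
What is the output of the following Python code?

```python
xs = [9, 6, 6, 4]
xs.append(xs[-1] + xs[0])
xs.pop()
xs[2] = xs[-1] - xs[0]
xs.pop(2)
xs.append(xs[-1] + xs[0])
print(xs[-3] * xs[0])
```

54

append xs[-1]+xs[0] = 4+9 = 13 → [9, 6, 6, 4, 13]
pop() removes 13 → [9, 6, 6, 4]
xs[2] = xs[-1]-xs[0] = 4-9 = -5 → [9, 6, -5, 4]
pop(2) removes -5 → [9, 6, 4]
append xs[-1]+xs[0] = 4+9 = 13 → [9, 6, 4, 13]
xs[-3]*xs[0] = 6*9 = 54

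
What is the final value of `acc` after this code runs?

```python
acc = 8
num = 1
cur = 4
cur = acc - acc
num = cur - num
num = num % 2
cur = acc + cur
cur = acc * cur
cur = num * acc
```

cur = 8-8 = 0
num = 0-1 = -1
num = (-1)%2 = 1
cur = 8+0 = 8
cur = 8*8 = 64
cur = 1*8 = 8

8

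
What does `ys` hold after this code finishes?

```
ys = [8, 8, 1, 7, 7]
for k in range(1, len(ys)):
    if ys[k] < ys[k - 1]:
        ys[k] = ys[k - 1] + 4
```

k=1: 8>=8, unchanged → [8, 8, 1, 7, 7]
k=2: 1<8, ys[2] = 8+4 = 12 → [8, 8, 12, 7, 7]
k=3: 7<12, ys[3] = 12+4 = 16 → [8, 8, 12, 16, 7]
k=4: 7<16, ys[4] = 16+4 = 20 → [8, 8, 12, 16, 20]

[8, 8, 12, 16, 20]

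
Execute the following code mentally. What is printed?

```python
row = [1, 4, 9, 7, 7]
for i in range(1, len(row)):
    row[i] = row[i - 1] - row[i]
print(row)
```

i=1: row[1] = 1-4 = -3 → [1, -3, 9, 7, 7]
i=2: row[2] = (-3)-9 = -12 → [1, -3, -12, 7, 7]
i=3: row[3] = (-12)-7 = -19 → [1, -3, -12, -19, 7]
i=4: row[4] = (-19)-7 = -26 → [1, -3, -12, -19, -26]

[1, -3, -12, -19, -26]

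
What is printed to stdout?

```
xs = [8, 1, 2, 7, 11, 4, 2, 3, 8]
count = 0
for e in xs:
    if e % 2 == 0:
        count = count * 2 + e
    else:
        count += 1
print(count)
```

e=8: even, count = 0*2+8 = 8
e=1: not even, count = 8+1 = 9
e=2: even, count = 9*2+2 = 20
e=7: not even, count = 20+1 = 21
e=11: not even, count = 21+1 = 22
e=4: even, count = 22*2+4 = 48
e=2: even, count = 48*2+2 = 98
e=3: not even, count = 98+1 = 99
e=8: even, count = 99*2+8 = 206

206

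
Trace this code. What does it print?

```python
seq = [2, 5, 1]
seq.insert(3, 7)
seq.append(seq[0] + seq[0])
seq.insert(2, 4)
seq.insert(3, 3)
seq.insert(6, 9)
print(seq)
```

[2, 5, 4, 3, 1, 7, 9, 4]

insert 7 at 3 → [2, 5, 1, 7]
append seq[0]+seq[0] = 2+2 = 4 → [2, 5, 1, 7, 4]
insert 4 at 2 → [2, 5, 4, 1, 7, 4]
insert 3 at 3 → [2, 5, 4, 3, 1, 7, 4]
insert 9 at 6 → [2, 5, 4, 3, 1, 7, 9, 4]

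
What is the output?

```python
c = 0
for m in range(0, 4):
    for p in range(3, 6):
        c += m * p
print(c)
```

m=0,p=3: c = 0+0 = 0
m=0,p=4: c = 0+0 = 0
m=0,p=5: c = 0+0 = 0
m=1,p=3: c = 0+3 = 3
m=1,p=4: c = 3+4 = 7
m=1,p=5: c = 7+5 = 12
m=2,p=3: c = 12+6 = 18
m=2,p=4: c = 18+8 = 26
m=2,p=5: c = 26+10 = 36
m=3,p=3: c = 36+9 = 45
m=3,p=4: c = 45+12 = 57
m=3,p=5: c = 57+15 = 72

72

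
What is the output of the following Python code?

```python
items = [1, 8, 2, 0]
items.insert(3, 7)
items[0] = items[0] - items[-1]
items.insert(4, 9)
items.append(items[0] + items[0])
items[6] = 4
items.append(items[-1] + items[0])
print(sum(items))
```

insert 7 at 3 → [1, 8, 2, 7, 0]
items[0] = items[0]-items[-1] = 1-0 = 1 → [1, 8, 2, 7, 0]
insert 9 at 4 → [1, 8, 2, 7, 9, 0]
append items[0]+items[0] = 1+1 = 2 → [1, 8, 2, 7, 9, 0, 2]
items[6] = 4 → [1, 8, 2, 7, 9, 0, 4]
append items[-1]+items[0] = 4+1 = 5 → [1, 8, 2, 7, 9, 0, 4, 5]
sum = 36

36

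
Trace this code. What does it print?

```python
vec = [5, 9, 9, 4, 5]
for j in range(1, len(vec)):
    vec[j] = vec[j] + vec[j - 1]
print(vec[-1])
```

j=1: vec[1] = 9+5 = 14 → [5, 14, 9, 4, 5]
j=2: vec[2] = 9+14 = 23 → [5, 14, 23, 4, 5]
j=3: vec[3] = 4+23 = 27 → [5, 14, 23, 27, 5]
j=4: vec[4] = 5+27 = 32 → [5, 14, 23, 27, 32]

32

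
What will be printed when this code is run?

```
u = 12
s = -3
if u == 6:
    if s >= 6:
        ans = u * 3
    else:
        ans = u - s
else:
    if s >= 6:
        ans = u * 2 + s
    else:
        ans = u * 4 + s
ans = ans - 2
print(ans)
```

u=12, s=-3
u == 6 is False; s >= 6 is False
→ ans = u * 4 + s = 45
ans = 45-2 = 43

43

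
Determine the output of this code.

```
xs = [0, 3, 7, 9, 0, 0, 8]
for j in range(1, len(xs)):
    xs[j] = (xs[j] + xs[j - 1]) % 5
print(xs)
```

[0, 3, 0, 4, 4, 4, 2]

j=1: xs[1] = (3+0)%5 = 3 → [0, 3, 7, 9, 0, 0, 8]
j=2: xs[2] = (7+3)%5 = 0 → [0, 3, 0, 9, 0, 0, 8]
j=3: xs[3] = (9+0)%5 = 4 → [0, 3, 0, 4, 0, 0, 8]
j=4: xs[4] = (0+4)%5 = 4 → [0, 3, 0, 4, 4, 0, 8]
j=5: xs[5] = (0+4)%5 = 4 → [0, 3, 0, 4, 4, 4, 8]
j=6: xs[6] = (8+4)%5 = 2 → [0, 3, 0, 4, 4, 4, 2]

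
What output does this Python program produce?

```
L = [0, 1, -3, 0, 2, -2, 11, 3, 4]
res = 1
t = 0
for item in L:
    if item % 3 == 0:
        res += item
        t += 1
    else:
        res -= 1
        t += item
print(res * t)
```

item=0: %3==0, res = 1+0 = 1; t=1
item=1: not %3==0, res = 1-1 = 0; t=2
item=-3: %3==0, res = 0+(-3) = -3; t=3
item=0: %3==0, res = (-3)+0 = -3; t=4
item=2: not %3==0, res = (-3)-1 = -4; t=6
item=-2: not %3==0, res = (-4)-1 = -5; t=4
item=11: not %3==0, res = (-5)-1 = -6; t=15
item=3: %3==0, res = (-6)+3 = -3; t=16
item=4: not %3==0, res = (-3)-1 = -4; t=20
res*t = (-4)*20 = -80

-80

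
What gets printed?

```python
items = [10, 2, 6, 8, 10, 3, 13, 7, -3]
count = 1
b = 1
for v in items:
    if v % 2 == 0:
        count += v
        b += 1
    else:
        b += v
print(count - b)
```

v=10: even, count = 1+10 = 11; b=2
v=2: even, count = 11+2 = 13; b=3
v=6: even, count = 13+6 = 19; b=4
v=8: even, count = 19+8 = 27; b=5
v=10: even, count = 27+10 = 37; b=6
v=3: not even; b=9
v=13: not even; b=22
v=7: not even; b=29
v=-3: not even; b=26
count-b = 37-26 = 11

11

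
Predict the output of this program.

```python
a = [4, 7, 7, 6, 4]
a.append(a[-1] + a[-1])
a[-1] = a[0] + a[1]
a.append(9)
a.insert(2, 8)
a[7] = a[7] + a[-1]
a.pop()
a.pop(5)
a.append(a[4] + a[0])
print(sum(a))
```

append a[-1]+a[-1] = 4+4 = 8 → [4, 7, 7, 6, 4, 8]
a[-1] = a[0]+a[1] = 4+7 = 11 → [4, 7, 7, 6, 4, 11]
append 9 → [4, 7, 7, 6, 4, 11, 9]
insert 8 at 2 → [4, 7, 8, 7, 6, 4, 11, 9]
a[7] = a[7]+a[-1] = 9+9 = 18 → [4, 7, 8, 7, 6, 4, 11, 18]
pop() removes 18 → [4, 7, 8, 7, 6, 4, 11]
pop(5) removes 4 → [4, 7, 8, 7, 6, 11]
append a[4]+a[0] = 6+4 = 10 → [4, 7, 8, 7, 6, 11, 10]
sum = 53

53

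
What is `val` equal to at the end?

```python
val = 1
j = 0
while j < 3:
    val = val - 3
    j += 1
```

j=0: val = 1-3 = -2
j=1: val = (-2)-3 = -5
j=2: val = (-5)-3 = -8

-8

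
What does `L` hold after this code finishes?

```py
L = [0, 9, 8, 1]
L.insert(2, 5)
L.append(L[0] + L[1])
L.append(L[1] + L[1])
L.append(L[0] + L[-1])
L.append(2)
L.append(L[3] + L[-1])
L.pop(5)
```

insert 5 at 2 → [0, 9, 5, 8, 1]
append L[0]+L[1] = 0+9 = 9 → [0, 9, 5, 8, 1, 9]
append L[1]+L[1] = 9+9 = 18 → [0, 9, 5, 8, 1, 9, 18]
append L[0]+L[-1] = 0+18 = 18 → [0, 9, 5, 8, 1, 9, 18, 18]
append 2 → [0, 9, 5, 8, 1, 9, 18, 18, 2]
append L[3]+L[-1] = 8+2 = 10 → [0, 9, 5, 8, 1, 9, 18, 18, 2, 10]
pop(5) removes 9 → [0, 9, 5, 8, 1, 18, 18, 2, 10]

[0, 9, 5, 8, 1, 18, 18, 2, 10]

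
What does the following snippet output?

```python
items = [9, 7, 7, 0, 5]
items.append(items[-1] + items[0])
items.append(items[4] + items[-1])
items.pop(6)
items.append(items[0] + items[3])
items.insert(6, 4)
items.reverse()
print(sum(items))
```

append items[-1]+items[0] = 5+9 = 14 → [9, 7, 7, 0, 5, 14]
append items[4]+items[-1] = 5+14 = 19 → [9, 7, 7, 0, 5, 14, 19]
pop(6) removes 19 → [9, 7, 7, 0, 5, 14]
append items[0]+items[3] = 9+0 = 9 → [9, 7, 7, 0, 5, 14, 9]
insert 4 at 6 → [9, 7, 7, 0, 5, 14, 4, 9]
reverse → [9, 4, 14, 5, 0, 7, 7, 9]
sum = 55

55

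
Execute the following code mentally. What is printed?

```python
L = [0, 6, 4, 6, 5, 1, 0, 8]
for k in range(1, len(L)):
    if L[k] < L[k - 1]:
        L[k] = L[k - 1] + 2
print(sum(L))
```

k=1: 6>=0, unchanged → [0, 6, 4, 6, 5, 1, 0, 8]
k=2: 4<6, L[2] = 6+2 = 8 → [0, 6, 8, 6, 5, 1, 0, 8]
k=3: 6<8, L[3] = 8+2 = 10 → [0, 6, 8, 10, 5, 1, 0, 8]
k=4: 5<10, L[4] = 10+2 = 12 → [0, 6, 8, 10, 12, 1, 0, 8]
k=5: 1<12, L[5] = 12+2 = 14 → [0, 6, 8, 10, 12, 14, 0, 8]
k=6: 0<14, L[6] = 14+2 = 16 → [0, 6, 8, 10, 12, 14, 16, 8]
k=7: 8<16, L[7] = 16+2 = 18 → [0, 6, 8, 10, 12, 14, 16, 18]
sum = 84

84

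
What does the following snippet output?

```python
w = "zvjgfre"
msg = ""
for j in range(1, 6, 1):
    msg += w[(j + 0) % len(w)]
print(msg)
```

vjgfr

j=1: add w[1]='v' → 'v'
j=2: add w[2]='j' → 'vj'
j=3: add w[3]='g' → 'vjg'
j=4: add w[4]='f' → 'vjgf'
j=5: add w[5]='r' → 'vjgfr'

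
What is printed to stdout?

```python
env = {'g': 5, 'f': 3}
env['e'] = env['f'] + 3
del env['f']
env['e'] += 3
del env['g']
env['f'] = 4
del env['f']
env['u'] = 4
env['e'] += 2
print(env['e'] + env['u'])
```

env['e'] = env['f']+3 = 6 → {'g': 5, 'f': 3, 'e': 6}
del 'f' → {'g': 5, 'e': 6}
env['e'] = 6+3 = 9 → {'g': 5, 'e': 9}
del 'g' → {'e': 9}
env['f'] = 4 → {'e': 9, 'f': 4}
del 'f' → {'e': 9}
env['u'] = 4 → {'e': 9, 'u': 4}
env['e'] = 9+2 = 11 → {'e': 11, 'u': 4}
env['e']+env['u'] = 11+4 = 15

15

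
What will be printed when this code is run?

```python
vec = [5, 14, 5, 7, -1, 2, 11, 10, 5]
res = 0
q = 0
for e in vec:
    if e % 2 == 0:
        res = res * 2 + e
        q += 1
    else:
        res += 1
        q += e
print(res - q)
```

58

e=5: not even, res = 0+1 = 1; q=5
e=14: even, res = 1*2+14 = 16; q=6
e=5: not even, res = 16+1 = 17; q=11
e=7: not even, res = 17+1 = 18; q=18
e=-1: not even, res = 18+1 = 19; q=17
e=2: even, res = 19*2+2 = 40; q=18
e=11: not even, res = 40+1 = 41; q=29
e=10: even, res = 41*2+10 = 92; q=30
e=5: not even, res = 92+1 = 93; q=35
res-q = 93-35 = 58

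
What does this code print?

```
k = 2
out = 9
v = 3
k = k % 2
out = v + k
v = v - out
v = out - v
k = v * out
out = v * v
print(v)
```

3

k = 2%2 = 0
out = 3+0 = 3
v = 3-3 = 0
v = 3-0 = 3
k = 3*3 = 9
out = 3*3 = 9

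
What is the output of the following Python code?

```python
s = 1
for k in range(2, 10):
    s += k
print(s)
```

k=2: s = 1+2 = 3
k=3: s = 3+3 = 6
k=4: s = 6+4 = 10
k=5: s = 10+5 = 15
k=6: s = 15+6 = 21
k=7: s = 21+7 = 28
k=8: s = 28+8 = 36
k=9: s = 36+9 = 45

45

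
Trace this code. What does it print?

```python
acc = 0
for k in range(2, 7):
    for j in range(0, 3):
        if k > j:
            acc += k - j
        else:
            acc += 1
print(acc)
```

46

k=2,j=0: 2>0, acc = 0+2 = 2
k=2,j=1: 2>1, acc = 2+1 = 3
k=2,j=2: not 2>2, acc = 3+1 = 4
k=3,j=0: 3>0, acc = 4+3 = 7
k=3,j=1: 3>1, acc = 7+2 = 9
k=3,j=2: 3>2, acc = 9+1 = 10
k=4,j=0: 4>0, acc = 10+4 = 14
k=4,j=1: 4>1, acc = 14+3 = 17
k=4,j=2: 4>2, acc = 17+2 = 19
k=5,j=0: 5>0, acc = 19+5 = 24
k=5,j=1: 5>1, acc = 24+4 = 28
k=5,j=2: 5>2, acc = 28+3 = 31
k=6,j=0: 6>0, acc = 31+6 = 37
k=6,j=1: 6>1, acc = 37+5 = 42
k=6,j=2: 6>2, acc = 42+4 = 46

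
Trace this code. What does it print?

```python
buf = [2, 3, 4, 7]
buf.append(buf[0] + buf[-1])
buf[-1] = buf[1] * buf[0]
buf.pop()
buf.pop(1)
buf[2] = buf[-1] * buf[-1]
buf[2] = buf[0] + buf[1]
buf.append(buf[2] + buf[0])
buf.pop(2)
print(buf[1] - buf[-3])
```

2

append buf[0]+buf[-1] = 2+7 = 9 → [2, 3, 4, 7, 9]
buf[-1] = buf[1]*buf[0] = 3*2 = 6 → [2, 3, 4, 7, 6]
pop() removes 6 → [2, 3, 4, 7]
pop(1) removes 3 → [2, 4, 7]
buf[2] = buf[-1]*buf[-1] = 7*7 = 49 → [2, 4, 49]
buf[2] = buf[0]+buf[1] = 2+4 = 6 → [2, 4, 6]
append buf[2]+buf[0] = 6+2 = 8 → [2, 4, 6, 8]
pop(2) removes 6 → [2, 4, 8]
buf[1]-buf[-3] = 4-2 = 2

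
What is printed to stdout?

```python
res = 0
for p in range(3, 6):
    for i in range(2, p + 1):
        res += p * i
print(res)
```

p=3,i=2: res = 0+6 = 6
p=3,i=3: res = 6+9 = 15
p=4,i=2: res = 15+8 = 23
p=4,i=3: res = 23+12 = 35
p=4,i=4: res = 35+16 = 51
p=5,i=2: res = 51+10 = 61
p=5,i=3: res = 61+15 = 76
p=5,i=4: res = 76+20 = 96
p=5,i=5: res = 96+25 = 121

121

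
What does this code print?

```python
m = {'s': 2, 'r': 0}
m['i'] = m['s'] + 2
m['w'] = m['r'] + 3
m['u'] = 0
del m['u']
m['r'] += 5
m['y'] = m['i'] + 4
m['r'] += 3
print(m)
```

m['i'] = m['s']+2 = 4 → {'s': 2, 'r': 0, 'i': 4}
m['w'] = m['r']+3 = 3 → {'s': 2, 'r': 0, 'i': 4, 'w': 3}
m['u'] = 0 → {'s': 2, 'r': 0, 'i': 4, 'w': 3, 'u': 0}
del 'u' → {'s': 2, 'r': 0, 'i': 4, 'w': 3}
m['r'] = 0+5 = 5 → {'s': 2, 'r': 5, 'i': 4, 'w': 3}
m['y'] = m['i']+4 = 8 → {'s': 2, 'r': 5, 'i': 4, 'w': 3, 'y': 8}
m['r'] = 5+3 = 8 → {'s': 2, 'r': 8, 'i': 4, 'w': 3, 'y': 8}

{'s': 2, 'r': 8, 'i': 4, 'w': 3, 'y': 8}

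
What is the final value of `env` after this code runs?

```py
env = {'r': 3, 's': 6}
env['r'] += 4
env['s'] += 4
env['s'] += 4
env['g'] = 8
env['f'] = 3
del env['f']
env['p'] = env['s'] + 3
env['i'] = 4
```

{'r': 7, 's': 14, 'g': 8, 'p': 17, 'i': 4}

env['r'] = 3+4 = 7 → {'r': 7, 's': 6}
env['s'] = 6+4 = 10 → {'r': 7, 's': 10}
env['s'] = 10+4 = 14 → {'r': 7, 's': 14}
env['g'] = 8 → {'r': 7, 's': 14, 'g': 8}
env['f'] = 3 → {'r': 7, 's': 14, 'g': 8, 'f': 3}
del 'f' → {'r': 7, 's': 14, 'g': 8}
env['p'] = env['s']+3 = 17 → {'r': 7, 's': 14, 'g': 8, 'p': 17}
env['i'] = 4 → {'r': 7, 's': 14, 'g': 8, 'p': 17, 'i': 4}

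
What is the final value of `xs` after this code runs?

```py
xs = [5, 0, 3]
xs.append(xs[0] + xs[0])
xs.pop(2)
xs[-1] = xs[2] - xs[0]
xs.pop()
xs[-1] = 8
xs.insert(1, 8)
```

[5, 8, 8]

append xs[0]+xs[0] = 5+5 = 10 → [5, 0, 3, 10]
pop(2) removes 3 → [5, 0, 10]
xs[-1] = xs[2]-xs[0] = 10-5 = 5 → [5, 0, 5]
pop() removes 5 → [5, 0]
xs[-1] = 8 → [5, 8]
insert 8 at 1 → [5, 8, 8]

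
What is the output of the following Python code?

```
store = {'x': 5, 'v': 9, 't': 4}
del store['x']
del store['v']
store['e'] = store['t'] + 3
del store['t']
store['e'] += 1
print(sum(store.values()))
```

del 'x' → {'v': 9, 't': 4}
del 'v' → {'t': 4}
store['e'] = store['t']+3 = 7 → {'t': 4, 'e': 7}
del 't' → {'e': 7}
store['e'] = 7+1 = 8 → {'e': 8}
sum of values = 8

8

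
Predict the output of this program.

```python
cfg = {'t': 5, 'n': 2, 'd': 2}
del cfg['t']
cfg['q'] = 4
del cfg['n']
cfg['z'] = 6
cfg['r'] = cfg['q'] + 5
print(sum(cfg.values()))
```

del 't' → {'n': 2, 'd': 2}
cfg['q'] = 4 → {'n': 2, 'd': 2, 'q': 4}
del 'n' → {'d': 2, 'q': 4}
cfg['z'] = 6 → {'d': 2, 'q': 4, 'z': 6}
cfg['r'] = cfg['q']+5 = 9 → {'d': 2, 'q': 4, 'z': 6, 'r': 9}
sum of values = 21

21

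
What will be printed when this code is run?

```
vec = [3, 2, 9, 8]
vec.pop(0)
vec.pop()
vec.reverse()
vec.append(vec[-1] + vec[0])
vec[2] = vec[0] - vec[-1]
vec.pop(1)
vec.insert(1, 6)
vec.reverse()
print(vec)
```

pop(0) removes 3 → [2, 9, 8]
pop() removes 8 → [2, 9]
reverse → [9, 2]
append vec[-1]+vec[0] = 2+9 = 11 → [9, 2, 11]
vec[2] = vec[0]-vec[-1] = 9-11 = -2 → [9, 2, -2]
pop(1) removes 2 → [9, -2]
insert 6 at 1 → [9, 6, -2]
reverse → [-2, 6, 9]

[-2, 6, 9]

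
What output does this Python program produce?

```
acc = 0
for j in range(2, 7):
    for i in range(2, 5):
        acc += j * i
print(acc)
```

j=2,i=2: acc = 0+4 = 4
j=2,i=3: acc = 4+6 = 10
j=2,i=4: acc = 10+8 = 18
j=3,i=2: acc = 18+6 = 24
j=3,i=3: acc = 24+9 = 33
j=3,i=4: acc = 33+12 = 45
j=4,i=2: acc = 45+8 = 53
j=4,i=3: acc = 53+12 = 65
j=4,i=4: acc = 65+16 = 81
j=5,i=2: acc = 81+10 = 91
j=5,i=3: acc = 91+15 = 106
j=5,i=4: acc = 106+20 = 126
j=6,i=2: acc = 126+12 = 138
j=6,i=3: acc = 138+18 = 156
j=6,i=4: acc = 156+24 = 180

180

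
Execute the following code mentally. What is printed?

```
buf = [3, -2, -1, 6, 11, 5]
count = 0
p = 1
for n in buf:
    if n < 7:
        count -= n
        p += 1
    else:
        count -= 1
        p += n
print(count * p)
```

-204

n=3: <7, count = 0-3 = -3; p=2
n=-2: <7, count = (-3)-(-2) = -1; p=3
n=-1: <7, count = (-1)-(-1) = 0; p=4
n=6: <7, count = 0-6 = -6; p=5
n=11: not <7, count = (-6)-1 = -7; p=16
n=5: <7, count = (-7)-5 = -12; p=17
count*p = (-12)*17 = -204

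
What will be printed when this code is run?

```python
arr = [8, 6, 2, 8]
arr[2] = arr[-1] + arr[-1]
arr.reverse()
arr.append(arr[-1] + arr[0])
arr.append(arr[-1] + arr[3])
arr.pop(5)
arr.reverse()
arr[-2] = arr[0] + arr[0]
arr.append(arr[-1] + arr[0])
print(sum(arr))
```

94

arr[2] = arr[-1]+arr[-1] = 8+8 = 16 → [8, 6, 16, 8]
reverse → [8, 16, 6, 8]
append arr[-1]+arr[0] = 8+8 = 16 → [8, 16, 6, 8, 16]
append arr[-1]+arr[3] = 16+8 = 24 → [8, 16, 6, 8, 16, 24]
pop(5) removes 24 → [8, 16, 6, 8, 16]
reverse → [16, 8, 6, 16, 8]
arr[-2] = arr[0]+arr[0] = 16+16 = 32 → [16, 8, 6, 32, 8]
append arr[-1]+arr[0] = 8+16 = 24 → [16, 8, 6, 32, 8, 24]
sum = 94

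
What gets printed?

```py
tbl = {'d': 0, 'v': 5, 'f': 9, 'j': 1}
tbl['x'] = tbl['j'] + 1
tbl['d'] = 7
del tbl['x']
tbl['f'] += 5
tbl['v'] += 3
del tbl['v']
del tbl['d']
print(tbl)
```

tbl['x'] = tbl['j']+1 = 2 → {'d': 0, 'v': 5, 'f': 9, 'j': 1, 'x': 2}
tbl['d'] = 7 → {'d': 7, 'v': 5, 'f': 9, 'j': 1, 'x': 2}
del 'x' → {'d': 7, 'v': 5, 'f': 9, 'j': 1}
tbl['f'] = 9+5 = 14 → {'d': 7, 'v': 5, 'f': 14, 'j': 1}
tbl['v'] = 5+3 = 8 → {'d': 7, 'v': 8, 'f': 14, 'j': 1}
del 'v' → {'d': 7, 'f': 14, 'j': 1}
del 'd' → {'f': 14, 'j': 1}

{'f': 14, 'j': 1}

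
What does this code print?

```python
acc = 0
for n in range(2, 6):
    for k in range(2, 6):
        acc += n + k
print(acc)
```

112

n=2,k=2: acc = 0+4 = 4
n=2,k=3: acc = 4+5 = 9
n=2,k=4: acc = 9+6 = 15
n=2,k=5: acc = 15+7 = 22
n=3,k=2: acc = 22+5 = 27
n=3,k=3: acc = 27+6 = 33
n=3,k=4: acc = 33+7 = 40
n=3,k=5: acc = 40+8 = 48
n=4,k=2: acc = 48+6 = 54
n=4,k=3: acc = 54+7 = 61
n=4,k=4: acc = 61+8 = 69
n=4,k=5: acc = 69+9 = 78
n=5,k=2: acc = 78+7 = 85
n=5,k=3: acc = 85+8 = 93
n=5,k=4: acc = 93+9 = 102
n=5,k=5: acc = 102+10 = 112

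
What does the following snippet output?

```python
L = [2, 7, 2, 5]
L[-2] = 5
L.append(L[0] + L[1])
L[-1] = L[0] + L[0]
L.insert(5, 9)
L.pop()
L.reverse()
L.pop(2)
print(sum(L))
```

L[-2] = 5 → [2, 7, 5, 5]
append L[0]+L[1] = 2+7 = 9 → [2, 7, 5, 5, 9]
L[-1] = L[0]+L[0] = 2+2 = 4 → [2, 7, 5, 5, 4]
insert 9 at 5 → [2, 7, 5, 5, 4, 9]
pop() removes 9 → [2, 7, 5, 5, 4]
reverse → [4, 5, 5, 7, 2]
pop(2) removes 5 → [4, 5, 7, 2]
sum = 18

18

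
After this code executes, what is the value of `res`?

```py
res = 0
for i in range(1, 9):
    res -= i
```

-36

i=1: res = 0-1 = -1
i=2: res = (-1)-2 = -3
i=3: res = (-3)-3 = -6
i=4: res = (-6)-4 = -10
i=5: res = (-10)-5 = -15
i=6: res = (-15)-6 = -21
i=7: res = (-21)-7 = -28
i=8: res = (-28)-8 = -36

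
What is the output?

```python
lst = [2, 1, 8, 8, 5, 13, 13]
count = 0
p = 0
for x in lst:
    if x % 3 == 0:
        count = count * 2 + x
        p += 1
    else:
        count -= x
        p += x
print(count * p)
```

x=2: not %3==0, count = 0-2 = -2; p=2
x=1: not %3==0, count = (-2)-1 = -3; p=3
x=8: not %3==0, count = (-3)-8 = -11; p=11
x=8: not %3==0, count = (-11)-8 = -19; p=19
x=5: not %3==0, count = (-19)-5 = -24; p=24
x=13: not %3==0, count = (-24)-13 = -37; p=37
x=13: not %3==0, count = (-37)-13 = -50; p=50
count*p = (-50)*50 = -2500

-2500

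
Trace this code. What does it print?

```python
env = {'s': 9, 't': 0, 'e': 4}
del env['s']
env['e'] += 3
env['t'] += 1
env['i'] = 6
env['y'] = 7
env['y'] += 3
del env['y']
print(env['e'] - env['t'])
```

6

del 's' → {'t': 0, 'e': 4}
env['e'] = 4+3 = 7 → {'t': 0, 'e': 7}
env['t'] = 0+1 = 1 → {'t': 1, 'e': 7}
env['i'] = 6 → {'t': 1, 'e': 7, 'i': 6}
env['y'] = 7 → {'t': 1, 'e': 7, 'i': 6, 'y': 7}
env['y'] = 7+3 = 10 → {'t': 1, 'e': 7, 'i': 6, 'y': 10}
del 'y' → {'t': 1, 'e': 7, 'i': 6}
env['e']-env['t'] = 7-1 = 6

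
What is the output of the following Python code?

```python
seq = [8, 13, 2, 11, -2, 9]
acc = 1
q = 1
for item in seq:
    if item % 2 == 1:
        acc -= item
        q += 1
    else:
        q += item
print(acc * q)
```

item=8: not odd; q=9
item=13: odd, acc = 1-13 = -12; q=10
item=2: not odd; q=12
item=11: odd, acc = (-12)-11 = -23; q=13
item=-2: not odd; q=11
item=9: odd, acc = (-23)-9 = -32; q=12
acc*q = (-32)*12 = -384

-384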